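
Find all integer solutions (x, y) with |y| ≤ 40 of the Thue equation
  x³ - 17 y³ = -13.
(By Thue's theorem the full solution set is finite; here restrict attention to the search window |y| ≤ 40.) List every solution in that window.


The equation is x³ - 17y³ = -13. For fixed y, x³ = 17·y³ − 13, so a solution requires the RHS to be a perfect cube.
Strategy: iterate y from -40 to 40, compute RHS = 17·y³ − 13, and check whether it is a (positive or negative) perfect cube.
Check small values of y:
  y = 0: RHS = -13 is not a perfect cube.
  y = 1: RHS = 4 is not a perfect cube.
  y = -1: RHS = -30 is not a perfect cube.
  y = 2: RHS = 123 is not a perfect cube.
  y = -2: RHS = -149 is not a perfect cube.
  y = 3: RHS = 446 is not a perfect cube.
  y = -3: RHS = -472 is not a perfect cube.
Continuing the search up to |y| = 40 finds no solutions either.
No (x, y) in the scanned range satisfies the equation.

No integer solutions with |y| ≤ 40.


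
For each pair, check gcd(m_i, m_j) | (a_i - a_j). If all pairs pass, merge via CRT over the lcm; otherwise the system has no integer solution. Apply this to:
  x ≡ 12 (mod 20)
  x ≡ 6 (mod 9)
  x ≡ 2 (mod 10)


Moduli 20, 9, 10 are not pairwise coprime, so CRT works modulo lcm(m_i) when all pairwise compatibility conditions hold.
Pairwise compatibility: gcd(m_i, m_j) must divide a_i - a_j for every pair.
Merge one congruence at a time:
  Start: x ≡ 12 (mod 20).
  Combine with x ≡ 6 (mod 9): gcd(20, 9) = 1; 6 - 12 = -6, which IS divisible by 1, so compatible.
    Write x = 12 + 20·t and substitute into x ≡ 6 (mod 9): 20·t ≡ 6 − 12 = -6 (mod 9).
    Reduce coefficients mod 9: 2·t ≡ 3 (mod 9).
    The inverse of 2 mod 9 is 5 (since 2·5 = 10 = 1·9 + 1), so t ≡ 5·3 = 15 ≡ 6 (mod 9).
    Then x = 12 + 20·6 = 132, valid modulo lcm(20, 9) = 180: x ≡ 132 (mod 180).
  Combine with x ≡ 2 (mod 10): gcd(180, 10) = 10; 2 - 132 = -130, which IS divisible by 10, so compatible.
    Write x = 132 + 180·t and substitute into x ≡ 2 (mod 10): 180·t ≡ 2 − 132 = -130 (mod 10).
    Divide the congruence (and modulus) by g = 10: 18·t ≡ -13 (mod 1).
    Modulo 1 every t works; take t = 0.
    Then x = 132 + 180·0 = 132, valid modulo lcm(180, 10) = 180: x ≡ 132 (mod 180).
Verify: 132 mod 20 = 12, 132 mod 9 = 6, 132 mod 10 = 2.

x ≡ 132 (mod 180).


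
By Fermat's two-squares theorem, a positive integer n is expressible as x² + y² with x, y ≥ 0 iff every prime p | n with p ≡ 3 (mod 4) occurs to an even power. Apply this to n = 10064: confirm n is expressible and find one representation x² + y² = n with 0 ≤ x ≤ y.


Step 1: Factor n = 10064 = 2^4 · 17 · 37.
Step 2: Check the mod-4 condition on each prime factor: 2 = 2 (special); 17 ≡ 1 (mod 4), exponent 1; 37 ≡ 1 (mod 4), exponent 1.
All primes ≡ 3 (mod 4) appear to even exponent (or don't appear), so by the two-squares theorem n IS expressible as a sum of two squares.
Step 3: Build a representation. Group n = k² · m with k = 4 and m = 17 · 37 = 629 (a product of primes ≡ 1 (mod 4)); a representation of m scales to one of n via (k·x)² + (k·y)² = k²(x² + y²). Each prime p ≡ 1 (mod 4) is itself a sum of two squares; find a² by testing p − a² for a perfect square:
  17: 17 − 1² = 16 = 4² ⇒ 17 = 1² + 4².
  37: 37 − 1² = 36 = 6² ⇒ 37 = 1² + 6².
  Combine using the Brahmagupta–Fibonacci identity (a² + b²)(c² + d²) = (ac − bd)² + (ad + bc)² = (ac + bd)² + (ad − bc)²:
  17 · 37 = 629: from (1² + 4²)(1² + 6²), take (1·1 − 4·6, 1·6 + 4·1) = (1 − 24, 6 + 4) = (-23, 10); dropping signs (only squares matter) gives (23, 10); check 23² + 10² = 529 + 100 = 629 ✓.
  Scale by k = 4: (4·23, 4·10) = (92, 40).
Step 4: Order so x ≤ y and verify: 40² + 92² = 1600 + 8464 = 10064 = n. ✓

n = 10064 = 40² + 92² (one valid representation with x ≤ y).


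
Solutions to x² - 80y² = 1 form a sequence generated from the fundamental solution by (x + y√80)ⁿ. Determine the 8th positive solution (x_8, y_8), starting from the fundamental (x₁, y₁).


Step 1: Find the fundamental solution (x₁, y₁) of x² - 80y² = 1.
  Expand √80 as a continued fraction. a₀ = ⌊√80⌋ = 8; iterate m_{k+1} = d_k·a_k − m_k, d_{k+1} = (80 − m_{k+1}²)/d_k, a_{k+1} = ⌊(a₀ + m_{k+1})/d_{k+1}⌋ (starting m₀ = 0, d₀ = 1), with convergents p_k = a_k·p_{k-1} + p_{k-2}, q_k = a_k·q_{k-1} + q_{k-2} (p₋₁ = 1, q₋₁ = 0):
  k = 0: a₀ = 8; p₀/q₀ = 8/1; p₀² − 80·q₀² = 64 − 80 = -16.
  k = 1: m = 8, d = 16, a = ⌊(8 + 8)/16⌋ = 1; p/q = (1·8 + 1)/(1·1 + 0) = 9/1; p² − 80·q² = 81 − 80 = 1.
  The first convergent with p² − 80·q² = 1 gives the fundamental solution (x₁, y₁) = (9, 1).
Step 2: Apply the recurrence (x_{n+1}, y_{n+1}) = (x₁x_n + 80y₁y_n, x₁y_n + y₁x_n) repeatedly.
  From (x_1, y_1) = (9, 1): x_2 = 9·9 + 80·1·1 = 161; y_2 = 9·1 + 1·9 = 18.
  From (x_2, y_2) = (161, 18): x_3 = 9·161 + 80·1·18 = 2889; y_3 = 9·18 + 1·161 = 323.
  From (x_3, y_3) = (2889, 323): x_4 = 9·2889 + 80·1·323 = 51841; y_4 = 9·323 + 1·2889 = 5796.
  From (x_4, y_4) = (51841, 5796): x_5 = 9·51841 + 80·1·5796 = 930249; y_5 = 9·5796 + 1·51841 = 104005.
  From (x_5, y_5) = (930249, 104005): x_6 = 9·930249 + 80·1·104005 = 16692641; y_6 = 9·104005 + 1·930249 = 1866294.
  From (x_6, y_6) = (16692641, 1866294): x_7 = 9·16692641 + 80·1·1866294 = 299537289; y_7 = 9·1866294 + 1·16692641 = 33489287.
  From (x_7, y_7) = (299537289, 33489287): x_8 = 9·299537289 + 80·1·33489287 = 5374978561; y_8 = 9·33489287 + 1·299537289 = 600940872.
Step 3: Verify x_8² - 80·y_8² = 28890394531209630721 - 28890394531209630720 = 1 (should be 1). ✓

(x_1, y_1) = (9, 1); (x_8, y_8) = (5374978561, 600940872).


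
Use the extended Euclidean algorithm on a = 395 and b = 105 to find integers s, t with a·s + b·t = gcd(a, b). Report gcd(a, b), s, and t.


Euclidean algorithm on (395, 105) — divide until remainder is 0:
  395 = 3 · 105 + 80
  105 = 1 · 80 + 25
  80 = 3 · 25 + 5
  25 = 5 · 5 + 0
gcd(395, 105) = 5.
Track Bezout coefficients alongside the remainders: start with r₀ = 395 = a·1 + b·0 (s = 1, t = 0) and r₁ = 105 = a·0 + b·1 (s = 0, t = 1); each new remainder r_{k+1} = r_{k-1} − q_k·r_k inherits s_{k+1} = s_{k-1} − q_k·s_k, t_{k+1} = t_{k-1} − q_k·t_k, so r_k = a·s_k + b·t_k at every step:
  q = 3: r = 80, s = 1 − 3·0 = 1, t = 0 − 3·1 = -3  (check: 395·1 + 105·(-3) = 80)
  q = 1: r = 25, s = 0 − 1·1 = -1, t = 1 − 1·(-3) = 4  (check: 395·(-1) + 105·4 = 25)
  q = 3: r = 5, s = 1 − 3·(-1) = 4, t = -3 − 3·4 = -15  (check: 395·4 + 105·(-15) = 5)
The row with r = 5 (the gcd) gives the Bezout coefficients s = 4, t = -15.
Result: 395 · (4) + 105 · (-15) = 5.

gcd(395, 105) = 5; s = 4, t = -15 (check: 395·4 + 105·(-15) = 5).


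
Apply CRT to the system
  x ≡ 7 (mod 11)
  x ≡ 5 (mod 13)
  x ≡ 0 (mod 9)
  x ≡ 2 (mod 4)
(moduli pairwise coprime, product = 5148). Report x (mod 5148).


Product of moduli M = 11 · 13 · 9 · 4 = 5148.
Merge one congruence at a time:
  Start: x ≡ 7 (mod 11).
  Combine with x ≡ 5 (mod 13); new modulus lcm = 143.
    Write x = 7 + 11·t and substitute into x ≡ 5 (mod 13): 11·t ≡ 5 − 7 = -2 (mod 13).
    Reduce coefficients mod 13: 11·t ≡ 11 (mod 13).
    The inverse of 11 mod 13 is 6 (since 11·6 = 66 = 5·13 + 1), so t ≡ 6·11 = 66 ≡ 1 (mod 13).
    Then x = 7 + 11·1 = 18, valid modulo lcm(11, 13) = 143: x ≡ 18 (mod 143).
  Combine with x ≡ 0 (mod 9); new modulus lcm = 1287.
    Write x = 18 + 143·t and substitute into x ≡ 0 (mod 9): 143·t ≡ 0 − 18 = -18 (mod 9).
    Reduce coefficients mod 9: 8·t ≡ 0 (mod 9).
    The inverse of 8 mod 9 is 8 (since 8·8 = 64 = 7·9 + 1), so t ≡ 8·0 = 0 ≡ 0 (mod 9).
    Then x = 18 + 143·0 = 18, valid modulo lcm(143, 9) = 1287: x ≡ 18 (mod 1287).
  Combine with x ≡ 2 (mod 4); new modulus lcm = 5148.
    Write x = 18 + 1287·t and substitute into x ≡ 2 (mod 4): 1287·t ≡ 2 − 18 = -16 (mod 4).
    Reduce coefficients mod 4: 3·t ≡ 0 (mod 4).
    The inverse of 3 mod 4 is 3 (since 3·3 = 9 = 2·4 + 1), so t ≡ 3·0 = 0 ≡ 0 (mod 4).
    Then x = 18 + 1287·0 = 18, valid modulo lcm(1287, 4) = 5148: x ≡ 18 (mod 5148).
Verify against each original: 18 mod 11 = 7, 18 mod 13 = 5, 18 mod 9 = 0, 18 mod 4 = 2.

x ≡ 18 (mod 5148).


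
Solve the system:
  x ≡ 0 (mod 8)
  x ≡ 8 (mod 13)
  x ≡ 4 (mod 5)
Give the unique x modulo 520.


Moduli 8, 13, 5 are pairwise coprime; by CRT there is a unique solution modulo M = 8 · 13 · 5 = 520.
Solve pairwise, accumulating the modulus:
  Start with x ≡ 0 (mod 8).
  Combine with x ≡ 8 (mod 13): since gcd(8, 13) = 1, we get a unique residue mod 104.
    Write x = 0 + 8·t and substitute into x ≡ 8 (mod 13): 8·t ≡ 8 − 0 = 8 (mod 13).
    The inverse of 8 mod 13 is 5 (since 8·5 = 40 = 3·13 + 1), so t ≡ 5·8 = 40 ≡ 1 (mod 13).
    Then x = 0 + 8·1 = 8, valid modulo lcm(8, 13) = 104: x ≡ 8 (mod 104).
  Combine with x ≡ 4 (mod 5): since gcd(104, 5) = 1, we get a unique residue mod 520.
    Write x = 8 + 104·t and substitute into x ≡ 4 (mod 5): 104·t ≡ 4 − 8 = -4 (mod 5).
    Reduce coefficients mod 5: 4·t ≡ 1 (mod 5).
    The inverse of 4 mod 5 is 4 (since 4·4 = 16 = 3·5 + 1), so t ≡ 4·1 = 4 ≡ 4 (mod 5).
    Then x = 8 + 104·4 = 424, valid modulo lcm(104, 5) = 520: x ≡ 424 (mod 520).
Verify: 424 mod 8 = 0 ✓, 424 mod 13 = 8 ✓, 424 mod 5 = 4 ✓.

x ≡ 424 (mod 520).


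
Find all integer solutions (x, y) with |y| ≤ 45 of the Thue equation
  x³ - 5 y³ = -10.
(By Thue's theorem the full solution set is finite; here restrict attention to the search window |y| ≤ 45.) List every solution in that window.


The equation is x³ - 5y³ = -10. For fixed y, x³ = 5·y³ − 10, so a solution requires the RHS to be a perfect cube.
Strategy: iterate y from -45 to 45, compute RHS = 5·y³ − 10, and check whether it is a (positive or negative) perfect cube.
Check small values of y:
  y = 0: RHS = -10 is not a perfect cube.
  y = 1: RHS = -5 is not a perfect cube.
  y = -1: RHS = -15 is not a perfect cube.
  y = 2: RHS = 30 is not a perfect cube.
  y = -2: RHS = -50 is not a perfect cube.
  y = 3: RHS = 125 = (5)³ ⇒ x = 5 works.
  y = -3: RHS = -145 is not a perfect cube.
Continuing the search up to |y| = 45 finds no further solutions beyond those listed.
Collected solutions: (5, 3).

Solutions (with |y| ≤ 45): (5, 3).


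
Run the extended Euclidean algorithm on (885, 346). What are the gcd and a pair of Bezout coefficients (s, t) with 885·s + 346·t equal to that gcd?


Euclidean algorithm on (885, 346) — divide until remainder is 0:
  885 = 2 · 346 + 193
  346 = 1 · 193 + 153
  193 = 1 · 153 + 40
  153 = 3 · 40 + 33
  40 = 1 · 33 + 7
  33 = 4 · 7 + 5
  7 = 1 · 5 + 2
  5 = 2 · 2 + 1
  2 = 2 · 1 + 0
gcd(885, 346) = 1.
Track Bezout coefficients alongside the remainders: start with r₀ = 885 = a·1 + b·0 (s = 1, t = 0) and r₁ = 346 = a·0 + b·1 (s = 0, t = 1); each new remainder r_{k+1} = r_{k-1} − q_k·r_k inherits s_{k+1} = s_{k-1} − q_k·s_k, t_{k+1} = t_{k-1} − q_k·t_k, so r_k = a·s_k + b·t_k at every step:
  q = 2: r = 193, s = 1 − 2·0 = 1, t = 0 − 2·1 = -2  (check: 885·1 + 346·(-2) = 193)
  q = 1: r = 153, s = 0 − 1·1 = -1, t = 1 − 1·(-2) = 3  (check: 885·(-1) + 346·3 = 153)
  q = 1: r = 40, s = 1 − 1·(-1) = 2, t = -2 − 1·3 = -5  (check: 885·2 + 346·(-5) = 40)
  q = 3: r = 33, s = -1 − 3·2 = -7, t = 3 − 3·(-5) = 18  (check: 885·(-7) + 346·18 = 33)
  q = 1: r = 7, s = 2 − 1·(-7) = 9, t = -5 − 1·18 = -23  (check: 885·9 + 346·(-23) = 7)
  q = 4: r = 5, s = -7 − 4·9 = -43, t = 18 − 4·(-23) = 110  (check: 885·(-43) + 346·110 = 5)
  q = 1: r = 2, s = 9 − 1·(-43) = 52, t = -23 − 1·110 = -133  (check: 885·52 + 346·(-133) = 2)
  q = 2: r = 1, s = -43 − 2·52 = -147, t = 110 − 2·(-133) = 376  (check: 885·(-147) + 346·376 = 1)
The row with r = 1 (the gcd) gives the Bezout coefficients s = -147, t = 376.
Result: 885 · (-147) + 346 · (376) = 1.

gcd(885, 346) = 1; s = -147, t = 376 (check: 885·(-147) + 346·376 = 1).


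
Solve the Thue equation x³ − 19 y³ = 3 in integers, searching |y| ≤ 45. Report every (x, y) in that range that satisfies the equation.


The equation is x³ - 19y³ = 3. For fixed y, x³ = 19·y³ + 3, so a solution requires the RHS to be a perfect cube.
Strategy: iterate y from -45 to 45, compute RHS = 19·y³ + 3, and check whether it is a (positive or negative) perfect cube.
Check small values of y:
  y = 0: RHS = 3 is not a perfect cube.
  y = 1: RHS = 22 is not a perfect cube.
  y = -1: RHS = -16 is not a perfect cube.
  y = 2: RHS = 155 is not a perfect cube.
  y = -2: RHS = -149 is not a perfect cube.
  y = 3: RHS = 516 is not a perfect cube.
  y = -3: RHS = -510 is not a perfect cube.
Continuing the search up to |y| = 45 finds no solutions either.
No (x, y) in the scanned range satisfies the equation.

No integer solutions with |y| ≤ 45.


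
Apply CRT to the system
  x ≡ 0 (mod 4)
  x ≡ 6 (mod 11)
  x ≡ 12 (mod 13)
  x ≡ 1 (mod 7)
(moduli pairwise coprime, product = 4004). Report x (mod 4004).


Product of moduli M = 4 · 11 · 13 · 7 = 4004.
Merge one congruence at a time:
  Start: x ≡ 0 (mod 4).
  Combine with x ≡ 6 (mod 11); new modulus lcm = 44.
    Write x = 0 + 4·t and substitute into x ≡ 6 (mod 11): 4·t ≡ 6 − 0 = 6 (mod 11).
    The inverse of 4 mod 11 is 3 (since 4·3 = 12 = 1·11 + 1), so t ≡ 3·6 = 18 ≡ 7 (mod 11).
    Then x = 0 + 4·7 = 28, valid modulo lcm(4, 11) = 44: x ≡ 28 (mod 44).
  Combine with x ≡ 12 (mod 13); new modulus lcm = 572.
    Write x = 28 + 44·t and substitute into x ≡ 12 (mod 13): 44·t ≡ 12 − 28 = -16 (mod 13).
    Reduce coefficients mod 13: 5·t ≡ 10 (mod 13).
    The inverse of 5 mod 13 is 8 (since 5·8 = 40 = 3·13 + 1), so t ≡ 8·10 = 80 ≡ 2 (mod 13).
    Then x = 28 + 44·2 = 116, valid modulo lcm(44, 13) = 572: x ≡ 116 (mod 572).
  Combine with x ≡ 1 (mod 7); new modulus lcm = 4004.
    Write x = 116 + 572·t and substitute into x ≡ 1 (mod 7): 572·t ≡ 1 − 116 = -115 (mod 7).
    Reduce coefficients mod 7: 5·t ≡ 4 (mod 7).
    The inverse of 5 mod 7 is 3 (since 5·3 = 15 = 2·7 + 1), so t ≡ 3·4 = 12 ≡ 5 (mod 7).
    Then x = 116 + 572·5 = 2976, valid modulo lcm(572, 7) = 4004: x ≡ 2976 (mod 4004).
Verify against each original: 2976 mod 4 = 0, 2976 mod 11 = 6, 2976 mod 13 = 12, 2976 mod 7 = 1.

x ≡ 2976 (mod 4004).


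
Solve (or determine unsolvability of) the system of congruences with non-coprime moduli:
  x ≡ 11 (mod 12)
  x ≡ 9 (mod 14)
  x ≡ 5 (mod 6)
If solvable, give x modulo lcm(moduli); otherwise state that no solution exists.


Moduli 12, 14, 6 are not pairwise coprime, so CRT works modulo lcm(m_i) when all pairwise compatibility conditions hold.
Pairwise compatibility: gcd(m_i, m_j) must divide a_i - a_j for every pair.
Merge one congruence at a time:
  Start: x ≡ 11 (mod 12).
  Combine with x ≡ 9 (mod 14): gcd(12, 14) = 2; 9 - 11 = -2, which IS divisible by 2, so compatible.
    Write x = 11 + 12·t and substitute into x ≡ 9 (mod 14): 12·t ≡ 9 − 11 = -2 (mod 14).
    Divide the congruence (and modulus) by g = 2: 6·t ≡ -1 (mod 7).
    Reduce coefficients mod 7: 6·t ≡ 6 (mod 7).
    The inverse of 6 mod 7 is 6 (since 6·6 = 36 = 5·7 + 1), so t ≡ 6·6 = 36 ≡ 1 (mod 7).
    Then x = 11 + 12·1 = 23, valid modulo lcm(12, 14) = 84: x ≡ 23 (mod 84).
  Combine with x ≡ 5 (mod 6): gcd(84, 6) = 6; 5 - 23 = -18, which IS divisible by 6, so compatible.
    Write x = 23 + 84·t and substitute into x ≡ 5 (mod 6): 84·t ≡ 5 − 23 = -18 (mod 6).
    Divide the congruence (and modulus) by g = 6: 14·t ≡ -3 (mod 1).
    Modulo 1 every t works; take t = 0.
    Then x = 23 + 84·0 = 23, valid modulo lcm(84, 6) = 84: x ≡ 23 (mod 84).
Verify: 23 mod 12 = 11, 23 mod 14 = 9, 23 mod 6 = 5.

x ≡ 23 (mod 84).


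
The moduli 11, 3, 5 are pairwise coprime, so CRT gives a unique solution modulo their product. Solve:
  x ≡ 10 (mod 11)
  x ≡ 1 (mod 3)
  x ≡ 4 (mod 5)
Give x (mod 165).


Moduli 11, 3, 5 are pairwise coprime; by CRT there is a unique solution modulo M = 11 · 3 · 5 = 165.
Solve pairwise, accumulating the modulus:
  Start with x ≡ 10 (mod 11).
  Combine with x ≡ 1 (mod 3): since gcd(11, 3) = 1, we get a unique residue mod 33.
    Write x = 10 + 11·t and substitute into x ≡ 1 (mod 3): 11·t ≡ 1 − 10 = -9 (mod 3).
    Reduce coefficients mod 3: 2·t ≡ 0 (mod 3).
    The inverse of 2 mod 3 is 2 (since 2·2 = 4 = 1·3 + 1), so t ≡ 2·0 = 0 ≡ 0 (mod 3).
    Then x = 10 + 11·0 = 10, valid modulo lcm(11, 3) = 33: x ≡ 10 (mod 33).
  Combine with x ≡ 4 (mod 5): since gcd(33, 5) = 1, we get a unique residue mod 165.
    Write x = 10 + 33·t and substitute into x ≡ 4 (mod 5): 33·t ≡ 4 − 10 = -6 (mod 5).
    Reduce coefficients mod 5: 3·t ≡ 4 (mod 5).
    The inverse of 3 mod 5 is 2 (since 3·2 = 6 = 1·5 + 1), so t ≡ 2·4 = 8 ≡ 3 (mod 5).
    Then x = 10 + 33·3 = 109, valid modulo lcm(33, 5) = 165: x ≡ 109 (mod 165).
Verify: 109 mod 11 = 10 ✓, 109 mod 3 = 1 ✓, 109 mod 5 = 4 ✓.

x ≡ 109 (mod 165).


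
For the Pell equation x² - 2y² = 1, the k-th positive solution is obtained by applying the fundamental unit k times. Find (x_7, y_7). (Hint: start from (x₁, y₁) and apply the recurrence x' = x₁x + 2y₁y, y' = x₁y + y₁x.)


Step 1: Find the fundamental solution (x₁, y₁) of x² - 2y² = 1.
  Expand √2 as a continued fraction. a₀ = ⌊√2⌋ = 1; iterate m_{k+1} = d_k·a_k − m_k, d_{k+1} = (2 − m_{k+1}²)/d_k, a_{k+1} = ⌊(a₀ + m_{k+1})/d_{k+1}⌋ (starting m₀ = 0, d₀ = 1), with convergents p_k = a_k·p_{k-1} + p_{k-2}, q_k = a_k·q_{k-1} + q_{k-2} (p₋₁ = 1, q₋₁ = 0):
  k = 0: a₀ = 1; p₀/q₀ = 1/1; p₀² − 2·q₀² = 1 − 2 = -1.
  k = 1: m = 1, d = 1, a = ⌊(1 + 1)/1⌋ = 2; p/q = (2·1 + 1)/(2·1 + 0) = 3/2; p² − 2·q² = 9 − 8 = 1.
  The first convergent with p² − 2·q² = 1 gives the fundamental solution (x₁, y₁) = (3, 2).
Step 2: Apply the recurrence (x_{n+1}, y_{n+1}) = (x₁x_n + 2y₁y_n, x₁y_n + y₁x_n) repeatedly.
  From (x_1, y_1) = (3, 2): x_2 = 3·3 + 2·2·2 = 17; y_2 = 3·2 + 2·3 = 12.
  From (x_2, y_2) = (17, 12): x_3 = 3·17 + 2·2·12 = 99; y_3 = 3·12 + 2·17 = 70.
  From (x_3, y_3) = (99, 70): x_4 = 3·99 + 2·2·70 = 577; y_4 = 3·70 + 2·99 = 408.
  From (x_4, y_4) = (577, 408): x_5 = 3·577 + 2·2·408 = 3363; y_5 = 3·408 + 2·577 = 2378.
  From (x_5, y_5) = (3363, 2378): x_6 = 3·3363 + 2·2·2378 = 19601; y_6 = 3·2378 + 2·3363 = 13860.
  From (x_6, y_6) = (19601, 13860): x_7 = 3·19601 + 2·2·13860 = 114243; y_7 = 3·13860 + 2·19601 = 80782.
Step 3: Verify x_7² - 2·y_7² = 13051463049 - 13051463048 = 1 (should be 1). ✓

(x_1, y_1) = (3, 2); (x_7, y_7) = (114243, 80782).


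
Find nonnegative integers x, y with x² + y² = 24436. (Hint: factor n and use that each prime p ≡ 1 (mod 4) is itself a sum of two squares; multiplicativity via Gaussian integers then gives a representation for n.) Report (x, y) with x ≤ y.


Step 1: Factor n = 24436 = 2^2 · 41 · 149.
Step 2: Check the mod-4 condition on each prime factor: 2 = 2 (special); 41 ≡ 1 (mod 4), exponent 1; 149 ≡ 1 (mod 4), exponent 1.
All primes ≡ 3 (mod 4) appear to even exponent (or don't appear), so by the two-squares theorem n IS expressible as a sum of two squares.
Step 3: Build a representation. Group n = k² · m with k = 2 and m = 41 · 149 = 6109 (a product of primes ≡ 1 (mod 4)); a representation of m scales to one of n via (k·x)² + (k·y)² = k²(x² + y²). Each prime p ≡ 1 (mod 4) is itself a sum of two squares; find a² by testing p − a² for a perfect square:
  41: 41 − 1² = 40, 41 − 2² = 37, 41 − 3² = 32, 41 − 4² = 25 = 5² ⇒ 41 = 4² + 5².
  149: 149 − 1² = 148, 149 − 2² = 145, 149 − 3² = 140, 149 − 4² = 133, 149 − 5² = 124, 149 − 6² = 113, 149 − 7² = 100 = 10² ⇒ 149 = 7² + 10².
  Combine using the Brahmagupta–Fibonacci identity (a² + b²)(c² + d²) = (ac − bd)² + (ad + bc)² = (ac + bd)² + (ad − bc)²:
  41 · 149 = 6109: from (4² + 5²)(7² + 10²), take (4·7 − 5·10, 4·10 + 5·7) = (28 − 50, 40 + 35) = (-22, 75); dropping signs (only squares matter) gives (22, 75); check 22² + 75² = 484 + 5625 = 6109 ✓.
  Scale by k = 2: (2·22, 2·75) = (44, 150).
Step 4: Order so x ≤ y and verify: 44² + 150² = 1936 + 22500 = 24436 = n. ✓

n = 24436 = 44² + 150² (one valid representation with x ≤ y).


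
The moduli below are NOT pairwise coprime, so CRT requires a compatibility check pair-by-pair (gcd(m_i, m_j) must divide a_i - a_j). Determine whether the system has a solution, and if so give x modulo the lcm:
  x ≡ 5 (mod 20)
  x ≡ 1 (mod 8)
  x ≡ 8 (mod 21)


Moduli 20, 8, 21 are not pairwise coprime, so CRT works modulo lcm(m_i) when all pairwise compatibility conditions hold.
Pairwise compatibility: gcd(m_i, m_j) must divide a_i - a_j for every pair.
Merge one congruence at a time:
  Start: x ≡ 5 (mod 20).
  Combine with x ≡ 1 (mod 8): gcd(20, 8) = 4; 1 - 5 = -4, which IS divisible by 4, so compatible.
    Write x = 5 + 20·t and substitute into x ≡ 1 (mod 8): 20·t ≡ 1 − 5 = -4 (mod 8).
    Divide the congruence (and modulus) by g = 4: 5·t ≡ -1 (mod 2).
    Reduce coefficients mod 2: 1·t ≡ 1 (mod 2).
    So t ≡ 1 (mod 2).
    Then x = 5 + 20·1 = 25, valid modulo lcm(20, 8) = 40: x ≡ 25 (mod 40).
  Combine with x ≡ 8 (mod 21): gcd(40, 21) = 1; 8 - 25 = -17, which IS divisible by 1, so compatible.
    Write x = 25 + 40·t and substitute into x ≡ 8 (mod 21): 40·t ≡ 8 − 25 = -17 (mod 21).
    Reduce coefficients mod 21: 19·t ≡ 4 (mod 21).
    The inverse of 19 mod 21 is 10 (since 19·10 = 190 = 9·21 + 1), so t ≡ 10·4 = 40 ≡ 19 (mod 21).
    Then x = 25 + 40·19 = 785, valid modulo lcm(40, 21) = 840: x ≡ 785 (mod 840).
Verify: 785 mod 20 = 5, 785 mod 8 = 1, 785 mod 21 = 8.

x ≡ 785 (mod 840).


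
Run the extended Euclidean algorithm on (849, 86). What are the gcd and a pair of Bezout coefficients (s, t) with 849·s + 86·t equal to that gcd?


Euclidean algorithm on (849, 86) — divide until remainder is 0:
  849 = 9 · 86 + 75
  86 = 1 · 75 + 11
  75 = 6 · 11 + 9
  11 = 1 · 9 + 2
  9 = 4 · 2 + 1
  2 = 2 · 1 + 0
gcd(849, 86) = 1.
Track Bezout coefficients alongside the remainders: start with r₀ = 849 = a·1 + b·0 (s = 1, t = 0) and r₁ = 86 = a·0 + b·1 (s = 0, t = 1); each new remainder r_{k+1} = r_{k-1} − q_k·r_k inherits s_{k+1} = s_{k-1} − q_k·s_k, t_{k+1} = t_{k-1} − q_k·t_k, so r_k = a·s_k + b·t_k at every step:
  q = 9: r = 75, s = 1 − 9·0 = 1, t = 0 − 9·1 = -9  (check: 849·1 + 86·(-9) = 75)
  q = 1: r = 11, s = 0 − 1·1 = -1, t = 1 − 1·(-9) = 10  (check: 849·(-1) + 86·10 = 11)
  q = 6: r = 9, s = 1 − 6·(-1) = 7, t = -9 − 6·10 = -69  (check: 849·7 + 86·(-69) = 9)
  q = 1: r = 2, s = -1 − 1·7 = -8, t = 10 − 1·(-69) = 79  (check: 849·(-8) + 86·79 = 2)
  q = 4: r = 1, s = 7 − 4·(-8) = 39, t = -69 − 4·79 = -385  (check: 849·39 + 86·(-385) = 1)
The row with r = 1 (the gcd) gives the Bezout coefficients s = 39, t = -385.
Result: 849 · (39) + 86 · (-385) = 1.

gcd(849, 86) = 1; s = 39, t = -385 (check: 849·39 + 86·(-385) = 1).


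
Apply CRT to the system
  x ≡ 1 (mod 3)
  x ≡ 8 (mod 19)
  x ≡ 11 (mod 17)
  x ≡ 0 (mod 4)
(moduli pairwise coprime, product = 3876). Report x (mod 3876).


Product of moduli M = 3 · 19 · 17 · 4 = 3876.
Merge one congruence at a time:
  Start: x ≡ 1 (mod 3).
  Combine with x ≡ 8 (mod 19); new modulus lcm = 57.
    Write x = 1 + 3·t and substitute into x ≡ 8 (mod 19): 3·t ≡ 8 − 1 = 7 (mod 19).
    The inverse of 3 mod 19 is 13 (since 3·13 = 39 = 2·19 + 1), so t ≡ 13·7 = 91 ≡ 15 (mod 19).
    Then x = 1 + 3·15 = 46, valid modulo lcm(3, 19) = 57: x ≡ 46 (mod 57).
  Combine with x ≡ 11 (mod 17); new modulus lcm = 969.
    Write x = 46 + 57·t and substitute into x ≡ 11 (mod 17): 57·t ≡ 11 − 46 = -35 (mod 17).
    Reduce coefficients mod 17: 6·t ≡ 16 (mod 17).
    The inverse of 6 mod 17 is 3 (since 6·3 = 18 = 1·17 + 1), so t ≡ 3·16 = 48 ≡ 14 (mod 17).
    Then x = 46 + 57·14 = 844, valid modulo lcm(57, 17) = 969: x ≡ 844 (mod 969).
  Combine with x ≡ 0 (mod 4); new modulus lcm = 3876.
    Write x = 844 + 969·t and substitute into x ≡ 0 (mod 4): 969·t ≡ 0 − 844 = -844 (mod 4).
    Reduce coefficients mod 4: 1·t ≡ 0 (mod 4).
    So t ≡ 0 (mod 4).
    Then x = 844 + 969·0 = 844, valid modulo lcm(969, 4) = 3876: x ≡ 844 (mod 3876).
Verify against each original: 844 mod 3 = 1, 844 mod 19 = 8, 844 mod 17 = 11, 844 mod 4 = 0.

x ≡ 844 (mod 3876).


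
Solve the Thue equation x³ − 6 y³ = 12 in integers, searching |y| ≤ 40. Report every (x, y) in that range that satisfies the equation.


The equation is x³ - 6y³ = 12. For fixed y, x³ = 6·y³ + 12, so a solution requires the RHS to be a perfect cube.
Strategy: iterate y from -40 to 40, compute RHS = 6·y³ + 12, and check whether it is a (positive or negative) perfect cube.
Check small values of y:
  y = 0: RHS = 12 is not a perfect cube.
  y = 1: RHS = 18 is not a perfect cube.
  y = -1: RHS = 6 is not a perfect cube.
  y = 2: RHS = 60 is not a perfect cube.
  y = -2: RHS = -36 is not a perfect cube.
  y = 3: RHS = 174 is not a perfect cube.
  y = -3: RHS = -150 is not a perfect cube.
Continuing the search up to |y| = 40 finds no solutions either.
No (x, y) in the scanned range satisfies the equation.

No integer solutions with |y| ≤ 40.


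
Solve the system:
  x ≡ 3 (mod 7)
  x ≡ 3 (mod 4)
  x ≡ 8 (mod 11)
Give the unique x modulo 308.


Moduli 7, 4, 11 are pairwise coprime; by CRT there is a unique solution modulo M = 7 · 4 · 11 = 308.
Solve pairwise, accumulating the modulus:
  Start with x ≡ 3 (mod 7).
  Combine with x ≡ 3 (mod 4): since gcd(7, 4) = 1, we get a unique residue mod 28.
    Write x = 3 + 7·t and substitute into x ≡ 3 (mod 4): 7·t ≡ 3 − 3 = 0 (mod 4).
    Reduce coefficients mod 4: 3·t ≡ 0 (mod 4).
    The inverse of 3 mod 4 is 3 (since 3·3 = 9 = 2·4 + 1), so t ≡ 3·0 = 0 ≡ 0 (mod 4).
    Then x = 3 + 7·0 = 3, valid modulo lcm(7, 4) = 28: x ≡ 3 (mod 28).
  Combine with x ≡ 8 (mod 11): since gcd(28, 11) = 1, we get a unique residue mod 308.
    Write x = 3 + 28·t and substitute into x ≡ 8 (mod 11): 28·t ≡ 8 − 3 = 5 (mod 11).
    Reduce coefficients mod 11: 6·t ≡ 5 (mod 11).
    The inverse of 6 mod 11 is 2 (since 6·2 = 12 = 1·11 + 1), so t ≡ 2·5 = 10 ≡ 10 (mod 11).
    Then x = 3 + 28·10 = 283, valid modulo lcm(28, 11) = 308: x ≡ 283 (mod 308).
Verify: 283 mod 7 = 3 ✓, 283 mod 4 = 3 ✓, 283 mod 11 = 8 ✓.

x ≡ 283 (mod 308).


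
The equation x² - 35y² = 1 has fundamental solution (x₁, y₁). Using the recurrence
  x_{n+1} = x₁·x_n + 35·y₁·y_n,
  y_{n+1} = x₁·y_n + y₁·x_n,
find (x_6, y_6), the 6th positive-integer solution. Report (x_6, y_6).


Step 1: Find the fundamental solution (x₁, y₁) of x² - 35y² = 1.
  Expand √35 as a continued fraction. a₀ = ⌊√35⌋ = 5; iterate m_{k+1} = d_k·a_k − m_k, d_{k+1} = (35 − m_{k+1}²)/d_k, a_{k+1} = ⌊(a₀ + m_{k+1})/d_{k+1}⌋ (starting m₀ = 0, d₀ = 1), with convergents p_k = a_k·p_{k-1} + p_{k-2}, q_k = a_k·q_{k-1} + q_{k-2} (p₋₁ = 1, q₋₁ = 0):
  k = 0: a₀ = 5; p₀/q₀ = 5/1; p₀² − 35·q₀² = 25 − 35 = -10.
  k = 1: m = 5, d = 10, a = ⌊(5 + 5)/10⌋ = 1; p/q = (1·5 + 1)/(1·1 + 0) = 6/1; p² − 35·q² = 36 − 35 = 1.
  The first convergent with p² − 35·q² = 1 gives the fundamental solution (x₁, y₁) = (6, 1).
Step 2: Apply the recurrence (x_{n+1}, y_{n+1}) = (x₁x_n + 35y₁y_n, x₁y_n + y₁x_n) repeatedly.
  From (x_1, y_1) = (6, 1): x_2 = 6·6 + 35·1·1 = 71; y_2 = 6·1 + 1·6 = 12.
  From (x_2, y_2) = (71, 12): x_3 = 6·71 + 35·1·12 = 846; y_3 = 6·12 + 1·71 = 143.
  From (x_3, y_3) = (846, 143): x_4 = 6·846 + 35·1·143 = 10081; y_4 = 6·143 + 1·846 = 1704.
  From (x_4, y_4) = (10081, 1704): x_5 = 6·10081 + 35·1·1704 = 120126; y_5 = 6·1704 + 1·10081 = 20305.
  From (x_5, y_5) = (120126, 20305): x_6 = 6·120126 + 35·1·20305 = 1431431; y_6 = 6·20305 + 1·120126 = 241956.
Step 3: Verify x_6² - 35·y_6² = 2048994707761 - 2048994707760 = 1 (should be 1). ✓

(x_1, y_1) = (6, 1); (x_6, y_6) = (1431431, 241956).


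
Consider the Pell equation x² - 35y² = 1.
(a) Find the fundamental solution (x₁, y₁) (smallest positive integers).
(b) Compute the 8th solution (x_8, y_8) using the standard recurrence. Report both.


Step 1: Find the fundamental solution (x₁, y₁) of x² - 35y² = 1.
  Expand √35 as a continued fraction. a₀ = ⌊√35⌋ = 5; iterate m_{k+1} = d_k·a_k − m_k, d_{k+1} = (35 − m_{k+1}²)/d_k, a_{k+1} = ⌊(a₀ + m_{k+1})/d_{k+1}⌋ (starting m₀ = 0, d₀ = 1), with convergents p_k = a_k·p_{k-1} + p_{k-2}, q_k = a_k·q_{k-1} + q_{k-2} (p₋₁ = 1, q₋₁ = 0):
  k = 0: a₀ = 5; p₀/q₀ = 5/1; p₀² − 35·q₀² = 25 − 35 = -10.
  k = 1: m = 5, d = 10, a = ⌊(5 + 5)/10⌋ = 1; p/q = (1·5 + 1)/(1·1 + 0) = 6/1; p² − 35·q² = 36 − 35 = 1.
  The first convergent with p² − 35·q² = 1 gives the fundamental solution (x₁, y₁) = (6, 1).
Step 2: Apply the recurrence (x_{n+1}, y_{n+1}) = (x₁x_n + 35y₁y_n, x₁y_n + y₁x_n) repeatedly.
  From (x_1, y_1) = (6, 1): x_2 = 6·6 + 35·1·1 = 71; y_2 = 6·1 + 1·6 = 12.
  From (x_2, y_2) = (71, 12): x_3 = 6·71 + 35·1·12 = 846; y_3 = 6·12 + 1·71 = 143.
  From (x_3, y_3) = (846, 143): x_4 = 6·846 + 35·1·143 = 10081; y_4 = 6·143 + 1·846 = 1704.
  From (x_4, y_4) = (10081, 1704): x_5 = 6·10081 + 35·1·1704 = 120126; y_5 = 6·1704 + 1·10081 = 20305.
  From (x_5, y_5) = (120126, 20305): x_6 = 6·120126 + 35·1·20305 = 1431431; y_6 = 6·20305 + 1·120126 = 241956.
  From (x_6, y_6) = (1431431, 241956): x_7 = 6·1431431 + 35·1·241956 = 17057046; y_7 = 6·241956 + 1·1431431 = 2883167.
  From (x_7, y_7) = (17057046, 2883167): x_8 = 6·17057046 + 35·1·2883167 = 203253121; y_8 = 6·2883167 + 1·17057046 = 34356048.
Step 3: Verify x_8² - 35·y_8² = 41311831196240641 - 41311831196240640 = 1 (should be 1). ✓

(x_1, y_1) = (6, 1); (x_8, y_8) = (203253121, 34356048).


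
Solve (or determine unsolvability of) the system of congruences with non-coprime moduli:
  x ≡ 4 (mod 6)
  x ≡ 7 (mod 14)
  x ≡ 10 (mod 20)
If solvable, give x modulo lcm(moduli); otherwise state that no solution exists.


Moduli 6, 14, 20 are not pairwise coprime, so CRT works modulo lcm(m_i) when all pairwise compatibility conditions hold.
Pairwise compatibility: gcd(m_i, m_j) must divide a_i - a_j for every pair.
Merge one congruence at a time:
  Start: x ≡ 4 (mod 6).
  Combine with x ≡ 7 (mod 14): gcd(6, 14) = 2, and 7 - 4 = 3 is NOT divisible by 2.
    ⇒ system is inconsistent (no integer solution).

No solution (the system is inconsistent).


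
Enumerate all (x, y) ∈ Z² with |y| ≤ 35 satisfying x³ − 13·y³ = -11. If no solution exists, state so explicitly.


The equation is x³ - 13y³ = -11. For fixed y, x³ = 13·y³ − 11, so a solution requires the RHS to be a perfect cube.
Strategy: iterate y from -35 to 35, compute RHS = 13·y³ − 11, and check whether it is a (positive or negative) perfect cube.
Check small values of y:
  y = 0: RHS = -11 is not a perfect cube.
  y = 1: RHS = 2 is not a perfect cube.
  y = -1: RHS = -24 is not a perfect cube.
  y = 2: RHS = 93 is not a perfect cube.
  y = -2: RHS = -115 is not a perfect cube.
  y = 3: RHS = 340 is not a perfect cube.
  y = -3: RHS = -362 is not a perfect cube.
Continuing the search up to |y| = 35 finds no solutions either.
No (x, y) in the scanned range satisfies the equation.

No integer solutions with |y| ≤ 35.


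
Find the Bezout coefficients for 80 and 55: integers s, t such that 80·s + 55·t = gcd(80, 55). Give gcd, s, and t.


Euclidean algorithm on (80, 55) — divide until remainder is 0:
  80 = 1 · 55 + 25
  55 = 2 · 25 + 5
  25 = 5 · 5 + 0
gcd(80, 55) = 5.
Track Bezout coefficients alongside the remainders: start with r₀ = 80 = a·1 + b·0 (s = 1, t = 0) and r₁ = 55 = a·0 + b·1 (s = 0, t = 1); each new remainder r_{k+1} = r_{k-1} − q_k·r_k inherits s_{k+1} = s_{k-1} − q_k·s_k, t_{k+1} = t_{k-1} − q_k·t_k, so r_k = a·s_k + b·t_k at every step:
  q = 1: r = 25, s = 1 − 1·0 = 1, t = 0 − 1·1 = -1  (check: 80·1 + 55·(-1) = 25)
  q = 2: r = 5, s = 0 − 2·1 = -2, t = 1 − 2·(-1) = 3  (check: 80·(-2) + 55·3 = 5)
The row with r = 5 (the gcd) gives the Bezout coefficients s = -2, t = 3.
Result: 80 · (-2) + 55 · (3) = 5.

gcd(80, 55) = 5; s = -2, t = 3 (check: 80·(-2) + 55·3 = 5).


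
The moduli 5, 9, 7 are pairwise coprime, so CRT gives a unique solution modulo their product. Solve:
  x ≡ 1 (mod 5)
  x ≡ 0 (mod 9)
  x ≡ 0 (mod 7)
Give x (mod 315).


Moduli 5, 9, 7 are pairwise coprime; by CRT there is a unique solution modulo M = 5 · 9 · 7 = 315.
Solve pairwise, accumulating the modulus:
  Start with x ≡ 1 (mod 5).
  Combine with x ≡ 0 (mod 9): since gcd(5, 9) = 1, we get a unique residue mod 45.
    Write x = 1 + 5·t and substitute into x ≡ 0 (mod 9): 5·t ≡ 0 − 1 = -1 (mod 9).
    Reduce coefficients mod 9: 5·t ≡ 8 (mod 9).
    The inverse of 5 mod 9 is 2 (since 5·2 = 10 = 1·9 + 1), so t ≡ 2·8 = 16 ≡ 7 (mod 9).
    Then x = 1 + 5·7 = 36, valid modulo lcm(5, 9) = 45: x ≡ 36 (mod 45).
  Combine with x ≡ 0 (mod 7): since gcd(45, 7) = 1, we get a unique residue mod 315.
    Write x = 36 + 45·t and substitute into x ≡ 0 (mod 7): 45·t ≡ 0 − 36 = -36 (mod 7).
    Reduce coefficients mod 7: 3·t ≡ 6 (mod 7).
    The inverse of 3 mod 7 is 5 (since 3·5 = 15 = 2·7 + 1), so t ≡ 5·6 = 30 ≡ 2 (mod 7).
    Then x = 36 + 45·2 = 126, valid modulo lcm(45, 7) = 315: x ≡ 126 (mod 315).
Verify: 126 mod 5 = 1 ✓, 126 mod 9 = 0 ✓, 126 mod 7 = 0 ✓.

x ≡ 126 (mod 315).


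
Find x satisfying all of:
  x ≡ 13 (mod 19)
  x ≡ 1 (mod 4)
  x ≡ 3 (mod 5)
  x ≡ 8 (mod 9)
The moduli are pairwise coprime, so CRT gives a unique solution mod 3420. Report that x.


Product of moduli M = 19 · 4 · 5 · 9 = 3420.
Merge one congruence at a time:
  Start: x ≡ 13 (mod 19).
  Combine with x ≡ 1 (mod 4); new modulus lcm = 76.
    Write x = 13 + 19·t and substitute into x ≡ 1 (mod 4): 19·t ≡ 1 − 13 = -12 (mod 4).
    Reduce coefficients mod 4: 3·t ≡ 0 (mod 4).
    The inverse of 3 mod 4 is 3 (since 3·3 = 9 = 2·4 + 1), so t ≡ 3·0 = 0 ≡ 0 (mod 4).
    Then x = 13 + 19·0 = 13, valid modulo lcm(19, 4) = 76: x ≡ 13 (mod 76).
  Combine with x ≡ 3 (mod 5); new modulus lcm = 380.
    Write x = 13 + 76·t and substitute into x ≡ 3 (mod 5): 76·t ≡ 3 − 13 = -10 (mod 5).
    Reduce coefficients mod 5: 1·t ≡ 0 (mod 5).
    So t ≡ 0 (mod 5).
    Then x = 13 + 76·0 = 13, valid modulo lcm(76, 5) = 380: x ≡ 13 (mod 380).
  Combine with x ≡ 8 (mod 9); new modulus lcm = 3420.
    Write x = 13 + 380·t and substitute into x ≡ 8 (mod 9): 380·t ≡ 8 − 13 = -5 (mod 9).
    Reduce coefficients mod 9: 2·t ≡ 4 (mod 9).
    The inverse of 2 mod 9 is 5 (since 2·5 = 10 = 1·9 + 1), so t ≡ 5·4 = 20 ≡ 2 (mod 9).
    Then x = 13 + 380·2 = 773, valid modulo lcm(380, 9) = 3420: x ≡ 773 (mod 3420).
Verify against each original: 773 mod 19 = 13, 773 mod 4 = 1, 773 mod 5 = 3, 773 mod 9 = 8.

x ≡ 773 (mod 3420).


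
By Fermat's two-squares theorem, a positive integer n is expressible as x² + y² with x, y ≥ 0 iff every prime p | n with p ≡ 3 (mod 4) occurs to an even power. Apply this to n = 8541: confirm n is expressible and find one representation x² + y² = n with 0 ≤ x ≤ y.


Step 1: Factor n = 8541 = 3^2 · 13 · 73.
Step 2: Check the mod-4 condition on each prime factor: 3 ≡ 3 (mod 4), exponent 2 (must be even); 13 ≡ 1 (mod 4), exponent 1; 73 ≡ 1 (mod 4), exponent 1.
All primes ≡ 3 (mod 4) appear to even exponent (or don't appear), so by the two-squares theorem n IS expressible as a sum of two squares.
Step 3: Build a representation. Group n = k² · m with k = 3 and m = 13 · 73 = 949 (a product of primes ≡ 1 (mod 4)); a representation of m scales to one of n via (k·x)² + (k·y)² = k²(x² + y²). Each prime p ≡ 1 (mod 4) is itself a sum of two squares; find a² by testing p − a² for a perfect square:
  13: 13 − 1² = 12, 13 − 2² = 9 = 3² ⇒ 13 = 2² + 3².
  73: 73 − 1² = 72, 73 − 2² = 69, 73 − 3² = 64 = 8² ⇒ 73 = 3² + 8².
  Combine using the Brahmagupta–Fibonacci identity (a² + b²)(c² + d²) = (ac − bd)² + (ad + bc)² = (ac + bd)² + (ad − bc)²:
  13 · 73 = 949: from (2² + 3²)(3² + 8²), take (2·3 − 3·8, 2·8 + 3·3) = (6 − 24, 16 + 9) = (-18, 25); dropping signs (only squares matter) gives (18, 25); check 18² + 25² = 324 + 625 = 949 ✓.
  Scale by k = 3: (3·18, 3·25) = (54, 75).
Step 4: Order so x ≤ y and verify: 54² + 75² = 2916 + 5625 = 8541 = n. ✓

n = 8541 = 54² + 75² (one valid representation with x ≤ y).


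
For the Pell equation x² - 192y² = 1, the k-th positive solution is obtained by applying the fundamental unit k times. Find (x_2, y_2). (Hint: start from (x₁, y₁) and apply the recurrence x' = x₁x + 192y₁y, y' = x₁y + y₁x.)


Step 1: Find the fundamental solution (x₁, y₁) of x² - 192y² = 1.
  Expand √192 as a continued fraction. a₀ = ⌊√192⌋ = 13; iterate m_{k+1} = d_k·a_k − m_k, d_{k+1} = (192 − m_{k+1}²)/d_k, a_{k+1} = ⌊(a₀ + m_{k+1})/d_{k+1}⌋ (starting m₀ = 0, d₀ = 1), with convergents p_k = a_k·p_{k-1} + p_{k-2}, q_k = a_k·q_{k-1} + q_{k-2} (p₋₁ = 1, q₋₁ = 0):
  k = 0: a₀ = 13; p₀/q₀ = 13/1; p₀² − 192·q₀² = 169 − 192 = -23.
  k = 1: m = 13, d = 23, a = ⌊(13 + 13)/23⌋ = 1; p/q = (1·13 + 1)/(1·1 + 0) = 14/1; p² − 192·q² = 196 − 192 = 4.
  k = 2: m = 10, d = 4, a = ⌊(13 + 10)/4⌋ = 5; p/q = (5·14 + 13)/(5·1 + 1) = 83/6; p² − 192·q² = 6889 − 6912 = -23.
  k = 3: m = 10, d = 23, a = ⌊(13 + 10)/23⌋ = 1; p/q = (1·83 + 14)/(1·6 + 1) = 97/7; p² − 192·q² = 9409 − 9408 = 1.
  The first convergent with p² − 192·q² = 1 gives the fundamental solution (x₁, y₁) = (97, 7).
Step 2: Apply the recurrence (x_{n+1}, y_{n+1}) = (x₁x_n + 192y₁y_n, x₁y_n + y₁x_n) repeatedly.
  From (x_1, y_1) = (97, 7): x_2 = 97·97 + 192·7·7 = 18817; y_2 = 97·7 + 7·97 = 1358.
Step 3: Verify x_2² - 192·y_2² = 354079489 - 354079488 = 1 (should be 1). ✓

(x_1, y_1) = (97, 7); (x_2, y_2) = (18817, 1358).


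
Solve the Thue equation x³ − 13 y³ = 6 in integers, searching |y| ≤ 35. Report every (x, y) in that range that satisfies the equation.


The equation is x³ - 13y³ = 6. For fixed y, x³ = 13·y³ + 6, so a solution requires the RHS to be a perfect cube.
Strategy: iterate y from -35 to 35, compute RHS = 13·y³ + 6, and check whether it is a (positive or negative) perfect cube.
Check small values of y:
  y = 0: RHS = 6 is not a perfect cube.
  y = 1: RHS = 19 is not a perfect cube.
  y = -1: RHS = -7 is not a perfect cube.
  y = 2: RHS = 110 is not a perfect cube.
  y = -2: RHS = -98 is not a perfect cube.
  y = 3: RHS = 357 is not a perfect cube.
  y = -3: RHS = -345 is not a perfect cube.
Continuing the search up to |y| = 35 finds no solutions either.
No (x, y) in the scanned range satisfies the equation.

No integer solutions with |y| ≤ 35.


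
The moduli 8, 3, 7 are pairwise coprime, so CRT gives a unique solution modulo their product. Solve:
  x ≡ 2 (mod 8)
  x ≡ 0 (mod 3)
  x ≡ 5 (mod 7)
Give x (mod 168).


Moduli 8, 3, 7 are pairwise coprime; by CRT there is a unique solution modulo M = 8 · 3 · 7 = 168.
Solve pairwise, accumulating the modulus:
  Start with x ≡ 2 (mod 8).
  Combine with x ≡ 0 (mod 3): since gcd(8, 3) = 1, we get a unique residue mod 24.
    Write x = 2 + 8·t and substitute into x ≡ 0 (mod 3): 8·t ≡ 0 − 2 = -2 (mod 3).
    Reduce coefficients mod 3: 2·t ≡ 1 (mod 3).
    The inverse of 2 mod 3 is 2 (since 2·2 = 4 = 1·3 + 1), so t ≡ 2·1 = 2 ≡ 2 (mod 3).
    Then x = 2 + 8·2 = 18, valid modulo lcm(8, 3) = 24: x ≡ 18 (mod 24).
  Combine with x ≡ 5 (mod 7): since gcd(24, 7) = 1, we get a unique residue mod 168.
    Write x = 18 + 24·t and substitute into x ≡ 5 (mod 7): 24·t ≡ 5 − 18 = -13 (mod 7).
    Reduce coefficients mod 7: 3·t ≡ 1 (mod 7).
    The inverse of 3 mod 7 is 5 (since 3·5 = 15 = 2·7 + 1), so t ≡ 5·1 = 5 ≡ 5 (mod 7).
    Then x = 18 + 24·5 = 138, valid modulo lcm(24, 7) = 168: x ≡ 138 (mod 168).
Verify: 138 mod 8 = 2 ✓, 138 mod 3 = 0 ✓, 138 mod 7 = 5 ✓.

x ≡ 138 (mod 168).
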